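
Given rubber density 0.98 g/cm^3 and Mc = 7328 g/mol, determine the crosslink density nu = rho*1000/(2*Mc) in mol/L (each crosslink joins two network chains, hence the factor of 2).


nu = rho * 1000 / (2 * Mc)
nu = 0.98 * 1000 / (2 * 7328)
nu = 980.0 / 14656
nu = 0.0669 mol/L

0.0669 mol/L


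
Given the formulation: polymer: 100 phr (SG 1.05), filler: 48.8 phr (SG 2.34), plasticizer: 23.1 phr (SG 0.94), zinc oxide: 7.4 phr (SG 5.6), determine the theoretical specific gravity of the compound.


Sum of weights = 179.3
Volume contributions:
  polymer: 100/1.05 = 95.2381
  filler: 48.8/2.34 = 20.8547
  plasticizer: 23.1/0.94 = 24.5745
  zinc oxide: 7.4/5.6 = 1.3214
Sum of volumes = 141.9887
SG = 179.3 / 141.9887 = 1.263

SG = 1.263


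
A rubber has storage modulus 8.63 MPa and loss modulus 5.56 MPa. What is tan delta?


tan delta = E'' / E'
= 5.56 / 8.63
= 0.6443

tan delta = 0.6443


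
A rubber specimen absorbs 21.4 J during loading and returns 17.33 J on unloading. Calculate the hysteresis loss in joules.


Hysteresis loss = loading - unloading
= 21.4 - 17.33
= 4.07 J

4.07 J


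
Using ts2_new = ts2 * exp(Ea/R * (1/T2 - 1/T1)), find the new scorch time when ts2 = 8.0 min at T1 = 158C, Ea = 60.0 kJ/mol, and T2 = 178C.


Convert temperatures: T1 = 158 + 273.15 = 431.15 K, T2 = 178 + 273.15 = 451.15 K
ts2_new = 8.0 * exp(60000 / 8.314 * (1/451.15 - 1/431.15))
1/T2 - 1/T1 = -1.0282e-04
ts2_new = 3.81 min

3.81 min


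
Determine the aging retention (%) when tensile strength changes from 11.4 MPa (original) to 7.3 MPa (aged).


Retention = aged / original * 100
= 7.3 / 11.4 * 100
= 64.0%

64.0%


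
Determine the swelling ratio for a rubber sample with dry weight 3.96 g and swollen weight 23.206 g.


Q = W_swollen / W_dry
Q = 23.206 / 3.96
Q = 5.86

Q = 5.86


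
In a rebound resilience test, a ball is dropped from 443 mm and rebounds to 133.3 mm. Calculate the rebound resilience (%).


Resilience = h_rebound / h_drop * 100
= 133.3 / 443 * 100
= 30.1%

30.1%


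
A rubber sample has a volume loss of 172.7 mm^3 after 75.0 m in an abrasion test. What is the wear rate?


Rate = volume_loss / distance
= 172.7 / 75.0
= 2.303 mm^3/m

2.303 mm^3/m


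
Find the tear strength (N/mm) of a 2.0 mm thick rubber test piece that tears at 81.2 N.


Tear strength = force / thickness
= 81.2 / 2.0
= 40.6 N/mm

40.6 N/mm


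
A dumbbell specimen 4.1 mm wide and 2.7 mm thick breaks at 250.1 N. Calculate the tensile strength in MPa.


Area = width * thickness = 4.1 * 2.7 = 11.07 mm^2
TS = force / area = 250.1 / 11.07 = 22.59 MPa

22.59 MPa


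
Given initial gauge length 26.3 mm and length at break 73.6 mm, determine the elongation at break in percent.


Elongation = (Lf - L0) / L0 * 100
= (73.6 - 26.3) / 26.3 * 100
= 47.3 / 26.3 * 100
= 179.8%

179.8%


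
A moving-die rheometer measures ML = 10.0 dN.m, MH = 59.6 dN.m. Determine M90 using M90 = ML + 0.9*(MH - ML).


M90 = ML + 0.9 * (MH - ML)
M90 = 10.0 + 0.9 * (59.6 - 10.0)
M90 = 10.0 + 0.9 * 49.6
M90 = 54.64 dN.m

54.64 dN.m


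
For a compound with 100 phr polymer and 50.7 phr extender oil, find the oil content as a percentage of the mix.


Oil % = oil / (100 + oil) * 100
= 50.7 / (100 + 50.7) * 100
= 50.7 / 150.7 * 100
= 33.64%

33.64%


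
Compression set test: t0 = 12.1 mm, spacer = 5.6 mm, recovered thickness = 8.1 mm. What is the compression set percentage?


CS = (t0 - recovered) / (t0 - ts) * 100
= (12.1 - 8.1) / (12.1 - 5.6) * 100
= 4.0 / 6.5 * 100
= 61.5%

61.5%


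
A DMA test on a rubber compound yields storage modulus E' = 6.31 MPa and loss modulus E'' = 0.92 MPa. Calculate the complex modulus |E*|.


|E*| = sqrt(E'^2 + E''^2)
= sqrt(6.31^2 + 0.92^2)
= sqrt(39.8161 + 0.8464)
= 6.377 MPa

6.377 MPa


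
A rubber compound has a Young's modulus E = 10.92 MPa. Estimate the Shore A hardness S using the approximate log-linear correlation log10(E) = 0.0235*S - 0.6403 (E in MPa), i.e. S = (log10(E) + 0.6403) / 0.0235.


log10(E) = 0.0235*S - 0.6403  =>  S = (log10(E) + 0.6403) / 0.0235
log10(10.92) = 1.038223
S = (1.038223 + 0.6403) / 0.0235 = 1.678523 / 0.0235
S = 71.4

Shore A = 71.4


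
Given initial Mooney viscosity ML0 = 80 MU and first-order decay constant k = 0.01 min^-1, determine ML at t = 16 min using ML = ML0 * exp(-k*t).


ML = ML0 * exp(-k * t)
ML = 80 * exp(-0.01 * 16)
ML = 80 * 0.8521
ML = 68.17 MU

68.17 MU


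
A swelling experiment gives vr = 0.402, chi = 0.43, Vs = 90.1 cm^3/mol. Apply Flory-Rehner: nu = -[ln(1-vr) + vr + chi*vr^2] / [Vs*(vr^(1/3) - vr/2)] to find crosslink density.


ln(1 - vr) = ln(1 - 0.402) = -0.5142
Numerator = -((-0.5142) + 0.402 + 0.43 * 0.402^2) = 0.0427
Denominator = 90.1 * (0.402^(1/3) - 0.402/2) = 48.3866
nu = 0.0427 / 48.3866 = 8.8195e-04 mol/cm^3

8.8195e-04 mol/cm^3


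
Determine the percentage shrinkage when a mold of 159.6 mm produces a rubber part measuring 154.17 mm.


Shrinkage = (mold - part) / mold * 100
= (159.6 - 154.17) / 159.6 * 100
= 5.43 / 159.6 * 100
= 3.4%

3.4%


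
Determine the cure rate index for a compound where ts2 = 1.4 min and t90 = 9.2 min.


CRI = 100 / (t90 - ts2)
= 100 / (9.2 - 1.4)
= 100 / 7.8
= 12.82 min^-1

12.82 min^-1


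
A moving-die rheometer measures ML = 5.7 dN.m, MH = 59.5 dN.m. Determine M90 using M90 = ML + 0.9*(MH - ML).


M90 = ML + 0.9 * (MH - ML)
M90 = 5.7 + 0.9 * (59.5 - 5.7)
M90 = 5.7 + 0.9 * 53.8
M90 = 54.12 dN.m

54.12 dN.m


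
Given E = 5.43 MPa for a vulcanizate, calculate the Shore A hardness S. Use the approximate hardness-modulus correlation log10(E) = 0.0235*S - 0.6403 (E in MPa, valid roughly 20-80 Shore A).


log10(E) = 0.0235*S - 0.6403  =>  S = (log10(E) + 0.6403) / 0.0235
log10(5.43) = 0.734800
S = (0.734800 + 0.6403) / 0.0235 = 1.375100 / 0.0235
S = 58.5

Shore A = 58.5


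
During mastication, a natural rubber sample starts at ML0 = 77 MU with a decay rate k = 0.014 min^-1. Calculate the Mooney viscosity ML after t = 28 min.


ML = ML0 * exp(-k * t)
ML = 77 * exp(-0.014 * 28)
ML = 77 * 0.6757
ML = 52.03 MU

52.03 MU


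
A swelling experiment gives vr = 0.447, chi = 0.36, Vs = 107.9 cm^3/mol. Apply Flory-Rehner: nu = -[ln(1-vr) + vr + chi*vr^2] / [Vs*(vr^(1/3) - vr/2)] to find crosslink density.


ln(1 - vr) = ln(1 - 0.447) = -0.5924
Numerator = -((-0.5924) + 0.447 + 0.36 * 0.447^2) = 0.0735
Denominator = 107.9 * (0.447^(1/3) - 0.447/2) = 58.3850
nu = 0.0735 / 58.3850 = 0.0013 mol/cm^3

0.0013 mol/cm^3


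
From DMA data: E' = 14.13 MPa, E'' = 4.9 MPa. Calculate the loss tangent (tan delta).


tan delta = E'' / E'
= 4.9 / 14.13
= 0.3468

tan delta = 0.3468


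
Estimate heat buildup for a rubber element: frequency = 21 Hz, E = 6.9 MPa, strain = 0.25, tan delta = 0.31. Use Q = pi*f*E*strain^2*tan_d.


Q = pi * f * E * strain^2 * tan_d
= pi * 21 * 6.9 * 0.25^2 * 0.31
= pi * 21 * 6.9 * 0.0625 * 0.31
= 8.8198

Q = 8.8198


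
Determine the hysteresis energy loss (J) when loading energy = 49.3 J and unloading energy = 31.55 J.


Hysteresis loss = loading - unloading
= 49.3 - 31.55
= 17.75 J

17.75 J


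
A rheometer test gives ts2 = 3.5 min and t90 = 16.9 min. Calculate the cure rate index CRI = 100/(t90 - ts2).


CRI = 100 / (t90 - ts2)
= 100 / (16.9 - 3.5)
= 100 / 13.4
= 7.46 min^-1

7.46 min^-1


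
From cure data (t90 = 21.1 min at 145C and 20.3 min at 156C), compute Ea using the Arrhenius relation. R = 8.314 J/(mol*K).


T1 = 418.15 K, T2 = 429.15 K
1/T1 - 1/T2 = 6.1299e-05
ln(t1/t2) = ln(21.1/20.3) = 0.0387
Ea = 8.314 * 0.0387 / 6.1299e-05 = 5242.4254 J/mol
Ea = 5.24 kJ/mol

5.24 kJ/mol


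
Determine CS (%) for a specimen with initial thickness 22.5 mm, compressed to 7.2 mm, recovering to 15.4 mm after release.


CS = (t0 - recovered) / (t0 - ts) * 100
= (22.5 - 15.4) / (22.5 - 7.2) * 100
= 7.1 / 15.3 * 100
= 46.4%

46.4%


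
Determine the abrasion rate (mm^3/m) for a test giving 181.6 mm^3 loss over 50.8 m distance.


Rate = volume_loss / distance
= 181.6 / 50.8
= 3.575 mm^3/m

3.575 mm^3/m


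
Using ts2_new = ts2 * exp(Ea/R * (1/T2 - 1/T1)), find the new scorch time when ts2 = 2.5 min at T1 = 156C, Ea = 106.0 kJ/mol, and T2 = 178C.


Convert temperatures: T1 = 156 + 273.15 = 429.15 K, T2 = 178 + 273.15 = 451.15 K
ts2_new = 2.5 * exp(106000 / 8.314 * (1/451.15 - 1/429.15))
1/T2 - 1/T1 = -1.1363e-04
ts2_new = 0.59 min

0.59 min


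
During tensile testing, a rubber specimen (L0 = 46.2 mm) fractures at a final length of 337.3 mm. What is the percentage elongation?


Elongation = (Lf - L0) / L0 * 100
= (337.3 - 46.2) / 46.2 * 100
= 291.1 / 46.2 * 100
= 630.1%

630.1%


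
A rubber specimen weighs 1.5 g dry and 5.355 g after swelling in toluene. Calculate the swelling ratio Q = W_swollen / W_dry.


Q = W_swollen / W_dry
Q = 5.355 / 1.5
Q = 3.57

Q = 3.57


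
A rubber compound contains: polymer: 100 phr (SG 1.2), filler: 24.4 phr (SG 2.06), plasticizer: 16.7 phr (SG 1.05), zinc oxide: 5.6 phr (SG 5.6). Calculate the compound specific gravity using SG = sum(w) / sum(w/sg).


Sum of weights = 146.7
Volume contributions:
  polymer: 100/1.2 = 83.3333
  filler: 24.4/2.06 = 11.8447
  plasticizer: 16.7/1.05 = 15.9048
  zinc oxide: 5.6/5.6 = 1.0000
Sum of volumes = 112.0828
SG = 146.7 / 112.0828 = 1.309

SG = 1.309


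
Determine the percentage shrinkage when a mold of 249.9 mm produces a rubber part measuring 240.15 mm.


Shrinkage = (mold - part) / mold * 100
= (249.9 - 240.15) / 249.9 * 100
= 9.75 / 249.9 * 100
= 3.9%

3.9%


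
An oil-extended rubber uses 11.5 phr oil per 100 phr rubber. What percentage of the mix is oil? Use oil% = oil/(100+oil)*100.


Oil % = oil / (100 + oil) * 100
= 11.5 / (100 + 11.5) * 100
= 11.5 / 111.5 * 100
= 10.31%

10.31%


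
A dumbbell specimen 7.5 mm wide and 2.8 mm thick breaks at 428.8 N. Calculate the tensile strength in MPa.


Area = width * thickness = 7.5 * 2.8 = 21.0 mm^2
TS = force / area = 428.8 / 21.0 = 20.42 MPa

20.42 MPa


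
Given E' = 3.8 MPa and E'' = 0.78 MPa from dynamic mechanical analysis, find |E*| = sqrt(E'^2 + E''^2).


|E*| = sqrt(E'^2 + E''^2)
= sqrt(3.8^2 + 0.78^2)
= sqrt(14.4400 + 0.6084)
= 3.879 MPa

3.879 MPa


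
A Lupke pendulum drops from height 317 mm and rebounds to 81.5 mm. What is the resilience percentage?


Resilience = h_rebound / h_drop * 100
= 81.5 / 317 * 100
= 25.7%

25.7%


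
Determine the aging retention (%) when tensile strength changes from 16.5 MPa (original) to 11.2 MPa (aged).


Retention = aged / original * 100
= 11.2 / 16.5 * 100
= 67.9%

67.9%


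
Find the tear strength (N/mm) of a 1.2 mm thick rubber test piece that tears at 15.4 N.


Tear strength = force / thickness
= 15.4 / 1.2
= 12.83 N/mm

12.83 N/mm


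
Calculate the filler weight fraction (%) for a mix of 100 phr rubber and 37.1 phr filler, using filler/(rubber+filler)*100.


Filler % = filler / (rubber + filler) * 100
= 37.1 / (100 + 37.1) * 100
= 37.1 / 137.1 * 100
= 27.06%

27.06%


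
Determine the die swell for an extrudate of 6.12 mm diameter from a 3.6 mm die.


Die swell ratio = D_extrudate / D_die
= 6.12 / 3.6
= 1.7

Die swell = 1.7


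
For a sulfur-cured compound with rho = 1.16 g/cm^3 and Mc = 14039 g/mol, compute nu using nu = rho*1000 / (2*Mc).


nu = rho * 1000 / (2 * Mc)
nu = 1.16 * 1000 / (2 * 14039)
nu = 1160.0 / 28078
nu = 0.0413 mol/L

0.0413 mol/L


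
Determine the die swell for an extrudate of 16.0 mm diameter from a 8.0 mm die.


Die swell ratio = D_extrudate / D_die
= 16.0 / 8.0
= 2.0

Die swell = 2.0


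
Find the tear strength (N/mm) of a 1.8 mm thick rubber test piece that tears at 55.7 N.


Tear strength = force / thickness
= 55.7 / 1.8
= 30.94 N/mm

30.94 N/mm


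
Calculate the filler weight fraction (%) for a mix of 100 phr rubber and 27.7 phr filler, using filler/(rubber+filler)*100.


Filler % = filler / (rubber + filler) * 100
= 27.7 / (100 + 27.7) * 100
= 27.7 / 127.7 * 100
= 21.69%

21.69%


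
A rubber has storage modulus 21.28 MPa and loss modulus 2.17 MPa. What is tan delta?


tan delta = E'' / E'
= 2.17 / 21.28
= 0.102

tan delta = 0.102


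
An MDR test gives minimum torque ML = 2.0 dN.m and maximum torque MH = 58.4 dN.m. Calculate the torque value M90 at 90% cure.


M90 = ML + 0.9 * (MH - ML)
M90 = 2.0 + 0.9 * (58.4 - 2.0)
M90 = 2.0 + 0.9 * 56.4
M90 = 52.76 dN.m

52.76 dN.m


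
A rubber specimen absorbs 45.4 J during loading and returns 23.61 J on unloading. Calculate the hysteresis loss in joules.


Hysteresis loss = loading - unloading
= 45.4 - 23.61
= 21.79 J

21.79 J


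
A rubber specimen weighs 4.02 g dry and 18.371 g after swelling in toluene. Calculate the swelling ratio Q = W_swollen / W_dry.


Q = W_swollen / W_dry
Q = 18.371 / 4.02
Q = 4.57

Q = 4.57


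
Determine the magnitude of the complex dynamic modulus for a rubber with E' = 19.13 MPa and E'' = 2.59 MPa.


|E*| = sqrt(E'^2 + E''^2)
= sqrt(19.13^2 + 2.59^2)
= sqrt(365.9569 + 6.7081)
= 19.305 MPa

19.305 MPa


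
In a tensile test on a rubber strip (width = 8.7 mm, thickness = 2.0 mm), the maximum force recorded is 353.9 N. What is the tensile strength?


Area = width * thickness = 8.7 * 2.0 = 17.4 mm^2
TS = force / area = 353.9 / 17.4 = 20.34 MPa

20.34 MPa


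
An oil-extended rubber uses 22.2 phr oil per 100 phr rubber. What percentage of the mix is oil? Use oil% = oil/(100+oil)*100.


Oil % = oil / (100 + oil) * 100
= 22.2 / (100 + 22.2) * 100
= 22.2 / 122.2 * 100
= 18.17%

18.17%


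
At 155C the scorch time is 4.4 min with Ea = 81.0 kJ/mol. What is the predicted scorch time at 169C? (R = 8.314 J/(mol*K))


Convert temperatures: T1 = 155 + 273.15 = 428.15 K, T2 = 169 + 273.15 = 442.15 K
ts2_new = 4.4 * exp(81000 / 8.314 * (1/442.15 - 1/428.15))
1/T2 - 1/T1 = -7.3954e-05
ts2_new = 2.14 min

2.14 min


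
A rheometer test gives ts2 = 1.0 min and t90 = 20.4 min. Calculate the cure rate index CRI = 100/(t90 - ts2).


CRI = 100 / (t90 - ts2)
= 100 / (20.4 - 1.0)
= 100 / 19.4
= 5.15 min^-1

5.15 min^-1


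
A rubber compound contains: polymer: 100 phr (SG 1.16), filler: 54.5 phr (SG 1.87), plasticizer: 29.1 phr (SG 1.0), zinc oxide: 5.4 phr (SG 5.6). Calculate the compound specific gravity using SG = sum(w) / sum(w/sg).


Sum of weights = 189.0
Volume contributions:
  polymer: 100/1.16 = 86.2069
  filler: 54.5/1.87 = 29.1444
  plasticizer: 29.1/1.0 = 29.1000
  zinc oxide: 5.4/5.6 = 0.9643
Sum of volumes = 145.4156
SG = 189.0 / 145.4156 = 1.3

SG = 1.3


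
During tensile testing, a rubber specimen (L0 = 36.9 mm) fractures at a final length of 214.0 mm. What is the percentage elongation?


Elongation = (Lf - L0) / L0 * 100
= (214.0 - 36.9) / 36.9 * 100
= 177.1 / 36.9 * 100
= 479.9%

479.9%


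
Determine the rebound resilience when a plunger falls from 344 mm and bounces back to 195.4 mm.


Resilience = h_rebound / h_drop * 100
= 195.4 / 344 * 100
= 56.8%

56.8%


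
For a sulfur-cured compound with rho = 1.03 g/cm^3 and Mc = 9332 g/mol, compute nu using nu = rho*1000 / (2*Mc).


nu = rho * 1000 / (2 * Mc)
nu = 1.03 * 1000 / (2 * 9332)
nu = 1030.0 / 18664
nu = 0.0552 mol/L

0.0552 mol/L


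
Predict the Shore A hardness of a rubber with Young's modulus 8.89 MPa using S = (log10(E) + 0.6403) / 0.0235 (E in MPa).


log10(E) = 0.0235*S - 0.6403  =>  S = (log10(E) + 0.6403) / 0.0235
log10(8.89) = 0.948902
S = (0.948902 + 0.6403) / 0.0235 = 1.589202 / 0.0235
S = 67.6

Shore A = 67.6


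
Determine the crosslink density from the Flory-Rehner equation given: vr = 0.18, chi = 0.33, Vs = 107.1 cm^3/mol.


ln(1 - vr) = ln(1 - 0.18) = -0.1985
Numerator = -((-0.1985) + 0.18 + 0.33 * 0.18^2) = 0.0078
Denominator = 107.1 * (0.18^(1/3) - 0.18/2) = 50.8320
nu = 0.0078 / 50.8320 = 1.5264e-04 mol/cm^3

1.5264e-04 mol/cm^3


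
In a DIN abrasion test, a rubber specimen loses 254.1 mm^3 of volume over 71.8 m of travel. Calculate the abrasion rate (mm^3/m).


Rate = volume_loss / distance
= 254.1 / 71.8
= 3.539 mm^3/m

3.539 mm^3/m


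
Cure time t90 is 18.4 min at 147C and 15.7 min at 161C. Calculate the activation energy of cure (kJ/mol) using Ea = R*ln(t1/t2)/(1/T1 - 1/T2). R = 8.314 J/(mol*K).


T1 = 420.15 K, T2 = 434.15 K
1/T1 - 1/T2 = 7.6751e-05
ln(t1/t2) = ln(18.4/15.7) = 0.1587
Ea = 8.314 * 0.1587 / 7.6751e-05 = 17189.9885 J/mol
Ea = 17.19 kJ/mol

17.19 kJ/mol


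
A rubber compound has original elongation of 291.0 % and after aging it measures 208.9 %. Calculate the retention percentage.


Retention = aged / original * 100
= 208.9 / 291.0 * 100
= 71.8%

71.8%


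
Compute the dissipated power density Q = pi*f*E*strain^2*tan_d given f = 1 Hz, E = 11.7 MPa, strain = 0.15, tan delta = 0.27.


Q = pi * f * E * strain^2 * tan_d
= pi * 1 * 11.7 * 0.15^2 * 0.27
= pi * 1 * 11.7 * 0.0225 * 0.27
= 0.2233

Q = 0.2233


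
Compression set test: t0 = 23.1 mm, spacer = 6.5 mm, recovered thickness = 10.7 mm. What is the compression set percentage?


CS = (t0 - recovered) / (t0 - ts) * 100
= (23.1 - 10.7) / (23.1 - 6.5) * 100
= 12.4 / 16.6 * 100
= 74.7%

74.7%


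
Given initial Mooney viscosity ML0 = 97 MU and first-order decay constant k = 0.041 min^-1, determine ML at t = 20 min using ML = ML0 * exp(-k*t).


ML = ML0 * exp(-k * t)
ML = 97 * exp(-0.041 * 20)
ML = 97 * 0.4404
ML = 42.72 MU

42.72 MU


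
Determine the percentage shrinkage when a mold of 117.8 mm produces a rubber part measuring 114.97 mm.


Shrinkage = (mold - part) / mold * 100
= (117.8 - 114.97) / 117.8 * 100
= 2.83 / 117.8 * 100
= 2.4%

2.4%


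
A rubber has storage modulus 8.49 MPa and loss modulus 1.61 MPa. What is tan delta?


tan delta = E'' / E'
= 1.61 / 8.49
= 0.1896

tan delta = 0.1896


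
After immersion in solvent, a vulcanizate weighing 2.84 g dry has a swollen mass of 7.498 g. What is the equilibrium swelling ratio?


Q = W_swollen / W_dry
Q = 7.498 / 2.84
Q = 2.64

Q = 2.64


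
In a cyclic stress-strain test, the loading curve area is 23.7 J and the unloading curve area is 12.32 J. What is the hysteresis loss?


Hysteresis loss = loading - unloading
= 23.7 - 12.32
= 11.38 J

11.38 J


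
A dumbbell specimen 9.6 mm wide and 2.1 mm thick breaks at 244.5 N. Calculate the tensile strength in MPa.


Area = width * thickness = 9.6 * 2.1 = 20.16 mm^2
TS = force / area = 244.5 / 20.16 = 12.13 MPa

12.13 MPa


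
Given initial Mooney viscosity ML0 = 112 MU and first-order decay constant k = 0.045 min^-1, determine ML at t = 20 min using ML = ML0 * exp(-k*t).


ML = ML0 * exp(-k * t)
ML = 112 * exp(-0.045 * 20)
ML = 112 * 0.4066
ML = 45.54 MU

45.54 MU


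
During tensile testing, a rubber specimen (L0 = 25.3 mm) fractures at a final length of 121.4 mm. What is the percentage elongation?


Elongation = (Lf - L0) / L0 * 100
= (121.4 - 25.3) / 25.3 * 100
= 96.1 / 25.3 * 100
= 379.8%

379.8%


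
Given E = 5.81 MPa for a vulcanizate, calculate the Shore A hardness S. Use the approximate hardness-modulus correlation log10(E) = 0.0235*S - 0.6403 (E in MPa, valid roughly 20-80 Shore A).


log10(E) = 0.0235*S - 0.6403  =>  S = (log10(E) + 0.6403) / 0.0235
log10(5.81) = 0.764176
S = (0.764176 + 0.6403) / 0.0235 = 1.404476 / 0.0235
S = 59.8

Shore A = 59.8


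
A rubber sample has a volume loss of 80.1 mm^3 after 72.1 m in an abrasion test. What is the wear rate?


Rate = volume_loss / distance
= 80.1 / 72.1
= 1.111 mm^3/m

1.111 mm^3/m


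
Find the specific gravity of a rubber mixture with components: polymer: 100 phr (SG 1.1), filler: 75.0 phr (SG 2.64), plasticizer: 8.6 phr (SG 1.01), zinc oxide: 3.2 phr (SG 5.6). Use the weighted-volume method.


Sum of weights = 186.8
Volume contributions:
  polymer: 100/1.1 = 90.9091
  filler: 75.0/2.64 = 28.4091
  plasticizer: 8.6/1.01 = 8.5149
  zinc oxide: 3.2/5.6 = 0.5714
Sum of volumes = 128.4045
SG = 186.8 / 128.4045 = 1.455

SG = 1.455


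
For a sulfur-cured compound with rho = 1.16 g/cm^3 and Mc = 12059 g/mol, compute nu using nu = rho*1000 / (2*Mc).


nu = rho * 1000 / (2 * Mc)
nu = 1.16 * 1000 / (2 * 12059)
nu = 1160.0 / 24118
nu = 0.0481 mol/L

0.0481 mol/L


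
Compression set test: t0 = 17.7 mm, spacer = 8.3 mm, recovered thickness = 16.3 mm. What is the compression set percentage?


CS = (t0 - recovered) / (t0 - ts) * 100
= (17.7 - 16.3) / (17.7 - 8.3) * 100
= 1.4 / 9.4 * 100
= 14.9%

14.9%


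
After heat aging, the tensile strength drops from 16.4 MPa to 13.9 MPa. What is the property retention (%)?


Retention = aged / original * 100
= 13.9 / 16.4 * 100
= 84.8%

84.8%


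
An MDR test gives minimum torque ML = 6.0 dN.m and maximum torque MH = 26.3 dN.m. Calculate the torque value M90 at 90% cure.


M90 = ML + 0.9 * (MH - ML)
M90 = 6.0 + 0.9 * (26.3 - 6.0)
M90 = 6.0 + 0.9 * 20.3
M90 = 24.27 dN.m

24.27 dN.m


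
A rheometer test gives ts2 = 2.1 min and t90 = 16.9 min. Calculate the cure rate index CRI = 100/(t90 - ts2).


CRI = 100 / (t90 - ts2)
= 100 / (16.9 - 2.1)
= 100 / 14.8
= 6.76 min^-1

6.76 min^-1


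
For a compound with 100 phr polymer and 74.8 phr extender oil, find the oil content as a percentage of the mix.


Oil % = oil / (100 + oil) * 100
= 74.8 / (100 + 74.8) * 100
= 74.8 / 174.8 * 100
= 42.79%

42.79%


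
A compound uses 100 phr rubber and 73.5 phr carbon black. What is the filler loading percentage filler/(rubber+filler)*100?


Filler % = filler / (rubber + filler) * 100
= 73.5 / (100 + 73.5) * 100
= 73.5 / 173.5 * 100
= 42.36%

42.36%


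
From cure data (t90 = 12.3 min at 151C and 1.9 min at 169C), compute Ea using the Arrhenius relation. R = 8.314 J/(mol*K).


T1 = 424.15 K, T2 = 442.15 K
1/T1 - 1/T2 = 9.5981e-05
ln(t1/t2) = ln(12.3/1.9) = 1.8677
Ea = 8.314 * 1.8677 / 9.5981e-05 = 161787.2472 J/mol
Ea = 161.79 kJ/mol

161.79 kJ/mol


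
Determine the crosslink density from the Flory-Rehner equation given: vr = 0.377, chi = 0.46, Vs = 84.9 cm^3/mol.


ln(1 - vr) = ln(1 - 0.377) = -0.4732
Numerator = -((-0.4732) + 0.377 + 0.46 * 0.377^2) = 0.0308
Denominator = 84.9 * (0.377^(1/3) - 0.377/2) = 45.3285
nu = 0.0308 / 45.3285 = 6.8013e-04 mol/cm^3

6.8013e-04 mol/cm^3


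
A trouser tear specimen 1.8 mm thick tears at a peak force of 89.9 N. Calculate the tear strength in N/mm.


Tear strength = force / thickness
= 89.9 / 1.8
= 49.94 N/mm

49.94 N/mm


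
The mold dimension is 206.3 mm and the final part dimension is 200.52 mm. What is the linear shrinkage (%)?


Shrinkage = (mold - part) / mold * 100
= (206.3 - 200.52) / 206.3 * 100
= 5.78 / 206.3 * 100
= 2.8%

2.8%


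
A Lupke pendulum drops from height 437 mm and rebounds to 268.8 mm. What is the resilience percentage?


Resilience = h_rebound / h_drop * 100
= 268.8 / 437 * 100
= 61.5%

61.5%


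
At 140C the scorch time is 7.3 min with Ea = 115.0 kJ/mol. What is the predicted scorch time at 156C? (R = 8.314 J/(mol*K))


Convert temperatures: T1 = 140 + 273.15 = 413.15 K, T2 = 156 + 273.15 = 429.15 K
ts2_new = 7.3 * exp(115000 / 8.314 * (1/429.15 - 1/413.15))
1/T2 - 1/T1 = -9.0241e-05
ts2_new = 2.1 min

2.1 min


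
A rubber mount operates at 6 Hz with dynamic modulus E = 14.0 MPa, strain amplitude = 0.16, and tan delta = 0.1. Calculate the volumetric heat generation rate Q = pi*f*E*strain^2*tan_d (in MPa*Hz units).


Q = pi * f * E * strain^2 * tan_d
= pi * 6 * 14.0 * 0.16^2 * 0.1
= pi * 6 * 14.0 * 0.0256 * 0.1
= 0.6756

Q = 0.6756


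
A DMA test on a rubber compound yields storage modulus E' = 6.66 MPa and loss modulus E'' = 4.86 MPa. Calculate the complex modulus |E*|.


|E*| = sqrt(E'^2 + E''^2)
= sqrt(6.66^2 + 4.86^2)
= sqrt(44.3556 + 23.6196)
= 8.245 MPa

8.245 MPa


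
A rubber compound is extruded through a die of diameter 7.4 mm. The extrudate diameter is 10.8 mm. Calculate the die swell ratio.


Die swell ratio = D_extrudate / D_die
= 10.8 / 7.4
= 1.459

Die swell = 1.459


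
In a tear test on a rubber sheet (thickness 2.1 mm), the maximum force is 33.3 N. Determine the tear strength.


Tear strength = force / thickness
= 33.3 / 2.1
= 15.86 N/mm

15.86 N/mm


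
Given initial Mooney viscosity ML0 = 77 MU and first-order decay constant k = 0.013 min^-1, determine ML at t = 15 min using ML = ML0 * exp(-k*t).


ML = ML0 * exp(-k * t)
ML = 77 * exp(-0.013 * 15)
ML = 77 * 0.8228
ML = 63.36 MU

63.36 MU


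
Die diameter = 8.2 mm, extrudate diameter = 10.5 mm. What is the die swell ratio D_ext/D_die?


Die swell ratio = D_extrudate / D_die
= 10.5 / 8.2
= 1.28

Die swell = 1.28


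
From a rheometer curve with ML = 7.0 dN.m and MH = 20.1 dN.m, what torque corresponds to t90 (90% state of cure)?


M90 = ML + 0.9 * (MH - ML)
M90 = 7.0 + 0.9 * (20.1 - 7.0)
M90 = 7.0 + 0.9 * 13.1
M90 = 18.79 dN.m

18.79 dN.m


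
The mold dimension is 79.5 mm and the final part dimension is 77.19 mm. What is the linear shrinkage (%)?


Shrinkage = (mold - part) / mold * 100
= (79.5 - 77.19) / 79.5 * 100
= 2.31 / 79.5 * 100
= 2.91%

2.91%


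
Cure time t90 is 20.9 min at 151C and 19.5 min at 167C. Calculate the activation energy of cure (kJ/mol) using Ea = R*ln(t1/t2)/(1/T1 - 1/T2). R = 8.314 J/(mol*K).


T1 = 424.15 K, T2 = 440.15 K
1/T1 - 1/T2 = 8.5704e-05
ln(t1/t2) = ln(20.9/19.5) = 0.0693
Ea = 8.314 * 0.0693 / 8.5704e-05 = 6726.0612 J/mol
Ea = 6.73 kJ/mol

6.73 kJ/mol


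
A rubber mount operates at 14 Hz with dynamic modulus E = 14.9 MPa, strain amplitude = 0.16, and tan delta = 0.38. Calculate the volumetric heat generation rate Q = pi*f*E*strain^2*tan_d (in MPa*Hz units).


Q = pi * f * E * strain^2 * tan_d
= pi * 14 * 14.9 * 0.16^2 * 0.38
= pi * 14 * 14.9 * 0.0256 * 0.38
= 6.3751

Q = 6.3751


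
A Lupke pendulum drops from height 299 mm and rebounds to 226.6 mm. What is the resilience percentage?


Resilience = h_rebound / h_drop * 100
= 226.6 / 299 * 100
= 75.8%

75.8%


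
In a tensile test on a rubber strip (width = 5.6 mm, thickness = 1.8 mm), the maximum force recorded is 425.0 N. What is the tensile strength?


Area = width * thickness = 5.6 * 1.8 = 10.08 mm^2
TS = force / area = 425.0 / 10.08 = 42.16 MPa

42.16 MPa


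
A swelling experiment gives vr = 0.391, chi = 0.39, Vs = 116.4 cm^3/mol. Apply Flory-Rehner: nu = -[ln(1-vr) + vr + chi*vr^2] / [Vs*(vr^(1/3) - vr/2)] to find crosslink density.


ln(1 - vr) = ln(1 - 0.391) = -0.4959
Numerator = -((-0.4959) + 0.391 + 0.39 * 0.391^2) = 0.0453
Denominator = 116.4 * (0.391^(1/3) - 0.391/2) = 62.3599
nu = 0.0453 / 62.3599 = 7.2664e-04 mol/cm^3

7.2664e-04 mol/cm^3


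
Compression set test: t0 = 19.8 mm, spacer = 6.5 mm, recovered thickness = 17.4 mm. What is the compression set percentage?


CS = (t0 - recovered) / (t0 - ts) * 100
= (19.8 - 17.4) / (19.8 - 6.5) * 100
= 2.4 / 13.3 * 100
= 18.0%

18.0%


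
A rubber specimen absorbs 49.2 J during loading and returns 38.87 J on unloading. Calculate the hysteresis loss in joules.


Hysteresis loss = loading - unloading
= 49.2 - 38.87
= 10.33 J

10.33 J


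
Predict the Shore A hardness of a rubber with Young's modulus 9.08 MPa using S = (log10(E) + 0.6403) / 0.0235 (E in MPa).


log10(E) = 0.0235*S - 0.6403  =>  S = (log10(E) + 0.6403) / 0.0235
log10(9.08) = 0.958086
S = (0.958086 + 0.6403) / 0.0235 = 1.598386 / 0.0235
S = 68.0

Shore A = 68.0


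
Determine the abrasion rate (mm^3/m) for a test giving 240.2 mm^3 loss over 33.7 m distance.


Rate = volume_loss / distance
= 240.2 / 33.7
= 7.128 mm^3/m

7.128 mm^3/m


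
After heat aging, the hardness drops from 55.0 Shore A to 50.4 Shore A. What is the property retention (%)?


Retention = aged / original * 100
= 50.4 / 55.0 * 100
= 91.6%

91.6%


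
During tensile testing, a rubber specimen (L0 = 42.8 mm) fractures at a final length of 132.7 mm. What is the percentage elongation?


Elongation = (Lf - L0) / L0 * 100
= (132.7 - 42.8) / 42.8 * 100
= 89.9 / 42.8 * 100
= 210.0%

210.0%


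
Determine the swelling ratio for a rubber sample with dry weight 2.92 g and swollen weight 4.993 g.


Q = W_swollen / W_dry
Q = 4.993 / 2.92
Q = 1.71

Q = 1.71


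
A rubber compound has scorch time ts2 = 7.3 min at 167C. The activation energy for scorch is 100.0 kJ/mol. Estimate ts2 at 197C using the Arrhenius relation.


Convert temperatures: T1 = 167 + 273.15 = 440.15 K, T2 = 197 + 273.15 = 470.15 K
ts2_new = 7.3 * exp(100000 / 8.314 * (1/470.15 - 1/440.15))
1/T2 - 1/T1 = -1.4497e-04
ts2_new = 1.28 min

1.28 min


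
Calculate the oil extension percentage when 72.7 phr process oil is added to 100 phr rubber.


Oil % = oil / (100 + oil) * 100
= 72.7 / (100 + 72.7) * 100
= 72.7 / 172.7 * 100
= 42.1%

42.1%


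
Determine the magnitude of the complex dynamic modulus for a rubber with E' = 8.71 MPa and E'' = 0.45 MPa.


|E*| = sqrt(E'^2 + E''^2)
= sqrt(8.71^2 + 0.45^2)
= sqrt(75.8641 + 0.2025)
= 8.722 MPa

8.722 MPa


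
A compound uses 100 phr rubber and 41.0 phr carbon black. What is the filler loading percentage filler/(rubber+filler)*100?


Filler % = filler / (rubber + filler) * 100
= 41.0 / (100 + 41.0) * 100
= 41.0 / 141.0 * 100
= 29.08%

29.08%


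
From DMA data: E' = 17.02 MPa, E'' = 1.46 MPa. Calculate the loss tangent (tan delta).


tan delta = E'' / E'
= 1.46 / 17.02
= 0.0858

tan delta = 0.0858


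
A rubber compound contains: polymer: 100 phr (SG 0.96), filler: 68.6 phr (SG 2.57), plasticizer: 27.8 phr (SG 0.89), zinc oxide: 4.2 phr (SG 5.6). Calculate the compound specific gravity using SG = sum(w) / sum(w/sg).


Sum of weights = 200.6
Volume contributions:
  polymer: 100/0.96 = 104.1667
  filler: 68.6/2.57 = 26.6926
  plasticizer: 27.8/0.89 = 31.2360
  zinc oxide: 4.2/5.6 = 0.7500
Sum of volumes = 162.8452
SG = 200.6 / 162.8452 = 1.232

SG = 1.232


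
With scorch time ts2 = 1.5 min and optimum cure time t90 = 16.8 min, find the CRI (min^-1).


CRI = 100 / (t90 - ts2)
= 100 / (16.8 - 1.5)
= 100 / 15.3
= 6.54 min^-1

6.54 min^-1


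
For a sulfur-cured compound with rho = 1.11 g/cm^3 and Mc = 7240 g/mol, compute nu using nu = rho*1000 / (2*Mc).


nu = rho * 1000 / (2 * Mc)
nu = 1.11 * 1000 / (2 * 7240)
nu = 1110.0 / 14480
nu = 0.0767 mol/L

0.0767 mol/L


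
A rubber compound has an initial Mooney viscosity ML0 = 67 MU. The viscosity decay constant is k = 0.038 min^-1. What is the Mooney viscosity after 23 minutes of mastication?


ML = ML0 * exp(-k * t)
ML = 67 * exp(-0.038 * 23)
ML = 67 * 0.4173
ML = 27.96 MU

27.96 MU


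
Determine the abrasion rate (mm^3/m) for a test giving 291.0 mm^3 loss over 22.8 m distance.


Rate = volume_loss / distance
= 291.0 / 22.8
= 12.763 mm^3/m

12.763 mm^3/m


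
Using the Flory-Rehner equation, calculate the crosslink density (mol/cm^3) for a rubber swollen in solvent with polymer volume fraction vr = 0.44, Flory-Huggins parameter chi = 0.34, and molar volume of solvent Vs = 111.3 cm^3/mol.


ln(1 - vr) = ln(1 - 0.44) = -0.5798
Numerator = -((-0.5798) + 0.44 + 0.34 * 0.44^2) = 0.0740
Denominator = 111.3 * (0.44^(1/3) - 0.44/2) = 60.1677
nu = 0.0740 / 60.1677 = 0.0012 mol/cm^3

0.0012 mol/cm^3


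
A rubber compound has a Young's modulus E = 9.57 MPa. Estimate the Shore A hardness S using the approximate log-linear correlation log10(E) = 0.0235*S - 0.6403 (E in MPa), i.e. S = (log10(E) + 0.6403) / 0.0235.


log10(E) = 0.0235*S - 0.6403  =>  S = (log10(E) + 0.6403) / 0.0235
log10(9.57) = 0.980912
S = (0.980912 + 0.6403) / 0.0235 = 1.621212 / 0.0235
S = 69.0

Shore A = 69.0


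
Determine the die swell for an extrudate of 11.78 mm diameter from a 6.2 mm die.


Die swell ratio = D_extrudate / D_die
= 11.78 / 6.2
= 1.9

Die swell = 1.9


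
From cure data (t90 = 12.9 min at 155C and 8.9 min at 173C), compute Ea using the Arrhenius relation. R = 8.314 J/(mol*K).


T1 = 428.15 K, T2 = 446.15 K
1/T1 - 1/T2 = 9.4231e-05
ln(t1/t2) = ln(12.9/8.9) = 0.3712
Ea = 8.314 * 0.3712 / 9.4231e-05 = 32748.7169 J/mol
Ea = 32.75 kJ/mol

32.75 kJ/mol


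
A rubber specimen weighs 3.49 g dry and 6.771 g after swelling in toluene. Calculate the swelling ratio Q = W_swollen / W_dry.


Q = W_swollen / W_dry
Q = 6.771 / 3.49
Q = 1.94

Q = 1.94


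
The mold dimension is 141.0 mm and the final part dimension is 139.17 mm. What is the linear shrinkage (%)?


Shrinkage = (mold - part) / mold * 100
= (141.0 - 139.17) / 141.0 * 100
= 1.83 / 141.0 * 100
= 1.3%

1.3%


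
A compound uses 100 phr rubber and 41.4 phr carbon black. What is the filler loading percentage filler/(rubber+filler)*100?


Filler % = filler / (rubber + filler) * 100
= 41.4 / (100 + 41.4) * 100
= 41.4 / 141.4 * 100
= 29.28%

29.28%


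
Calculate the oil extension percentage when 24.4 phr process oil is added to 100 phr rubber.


Oil % = oil / (100 + oil) * 100
= 24.4 / (100 + 24.4) * 100
= 24.4 / 124.4 * 100
= 19.61%

19.61%


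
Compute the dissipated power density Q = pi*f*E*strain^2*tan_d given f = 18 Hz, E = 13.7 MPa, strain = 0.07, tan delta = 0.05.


Q = pi * f * E * strain^2 * tan_d
= pi * 18 * 13.7 * 0.07^2 * 0.05
= pi * 18 * 13.7 * 0.0049 * 0.05
= 0.1898

Q = 0.1898


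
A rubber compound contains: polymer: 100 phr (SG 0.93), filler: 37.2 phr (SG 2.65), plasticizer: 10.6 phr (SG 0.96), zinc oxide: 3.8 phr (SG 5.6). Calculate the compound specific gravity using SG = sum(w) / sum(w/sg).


Sum of weights = 151.6
Volume contributions:
  polymer: 100/0.93 = 107.5269
  filler: 37.2/2.65 = 14.0377
  plasticizer: 10.6/0.96 = 11.0417
  zinc oxide: 3.8/5.6 = 0.6786
Sum of volumes = 133.2849
SG = 151.6 / 133.2849 = 1.137

SG = 1.137


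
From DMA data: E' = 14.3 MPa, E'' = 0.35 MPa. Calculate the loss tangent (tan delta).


tan delta = E'' / E'
= 0.35 / 14.3
= 0.0245

tan delta = 0.0245


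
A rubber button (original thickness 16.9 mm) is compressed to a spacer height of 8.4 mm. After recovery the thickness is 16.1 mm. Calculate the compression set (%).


CS = (t0 - recovered) / (t0 - ts) * 100
= (16.9 - 16.1) / (16.9 - 8.4) * 100
= 0.8 / 8.5 * 100
= 9.4%

9.4%


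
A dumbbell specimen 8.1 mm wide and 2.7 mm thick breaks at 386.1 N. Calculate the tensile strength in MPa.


Area = width * thickness = 8.1 * 2.7 = 21.87 mm^2
TS = force / area = 386.1 / 21.87 = 17.65 MPa

17.65 MPa


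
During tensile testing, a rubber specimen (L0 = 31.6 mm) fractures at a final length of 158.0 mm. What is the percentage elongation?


Elongation = (Lf - L0) / L0 * 100
= (158.0 - 31.6) / 31.6 * 100
= 126.4 / 31.6 * 100
= 400.0%

400.0%


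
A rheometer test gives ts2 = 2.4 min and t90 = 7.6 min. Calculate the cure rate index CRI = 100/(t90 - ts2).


CRI = 100 / (t90 - ts2)
= 100 / (7.6 - 2.4)
= 100 / 5.2
= 19.23 min^-1

19.23 min^-1


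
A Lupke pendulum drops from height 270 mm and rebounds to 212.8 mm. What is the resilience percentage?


Resilience = h_rebound / h_drop * 100
= 212.8 / 270 * 100
= 78.8%

78.8%


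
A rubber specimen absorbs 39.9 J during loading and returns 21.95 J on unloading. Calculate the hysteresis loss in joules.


Hysteresis loss = loading - unloading
= 39.9 - 21.95
= 17.95 J

17.95 J


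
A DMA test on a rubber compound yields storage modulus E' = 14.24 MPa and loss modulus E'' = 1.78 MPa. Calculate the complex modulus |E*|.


|E*| = sqrt(E'^2 + E''^2)
= sqrt(14.24^2 + 1.78^2)
= sqrt(202.7776 + 3.1684)
= 14.351 MPa

14.351 MPa


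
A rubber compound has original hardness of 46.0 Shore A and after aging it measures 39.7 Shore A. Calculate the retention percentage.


Retention = aged / original * 100
= 39.7 / 46.0 * 100
= 86.3%

86.3%


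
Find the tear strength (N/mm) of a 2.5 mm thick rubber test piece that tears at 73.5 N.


Tear strength = force / thickness
= 73.5 / 2.5
= 29.4 N/mm

29.4 N/mm


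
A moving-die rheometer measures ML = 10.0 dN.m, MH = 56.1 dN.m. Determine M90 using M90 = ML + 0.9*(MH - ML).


M90 = ML + 0.9 * (MH - ML)
M90 = 10.0 + 0.9 * (56.1 - 10.0)
M90 = 10.0 + 0.9 * 46.1
M90 = 51.49 dN.m

51.49 dN.m


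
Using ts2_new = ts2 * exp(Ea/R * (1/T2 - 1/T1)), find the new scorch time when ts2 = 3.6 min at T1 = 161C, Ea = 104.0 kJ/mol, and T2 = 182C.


Convert temperatures: T1 = 161 + 273.15 = 434.15 K, T2 = 182 + 273.15 = 455.15 K
ts2_new = 3.6 * exp(104000 / 8.314 * (1/455.15 - 1/434.15))
1/T2 - 1/T1 = -1.0627e-04
ts2_new = 0.95 min

0.95 min


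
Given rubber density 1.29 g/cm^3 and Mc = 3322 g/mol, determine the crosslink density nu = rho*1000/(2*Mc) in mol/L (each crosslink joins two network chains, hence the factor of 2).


nu = rho * 1000 / (2 * Mc)
nu = 1.29 * 1000 / (2 * 3322)
nu = 1290.0 / 6644
nu = 0.1942 mol/L

0.1942 mol/L


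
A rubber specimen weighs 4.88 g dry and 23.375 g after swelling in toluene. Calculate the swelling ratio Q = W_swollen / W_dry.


Q = W_swollen / W_dry
Q = 23.375 / 4.88
Q = 4.79

Q = 4.79


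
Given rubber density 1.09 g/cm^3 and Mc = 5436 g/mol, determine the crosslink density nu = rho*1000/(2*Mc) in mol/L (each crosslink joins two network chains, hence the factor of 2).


nu = rho * 1000 / (2 * Mc)
nu = 1.09 * 1000 / (2 * 5436)
nu = 1090.0 / 10872
nu = 0.1003 mol/L

0.1003 mol/L


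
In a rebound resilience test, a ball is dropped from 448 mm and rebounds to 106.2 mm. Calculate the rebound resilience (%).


Resilience = h_rebound / h_drop * 100
= 106.2 / 448 * 100
= 23.7%

23.7%


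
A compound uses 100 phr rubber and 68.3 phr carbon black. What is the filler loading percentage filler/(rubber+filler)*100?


Filler % = filler / (rubber + filler) * 100
= 68.3 / (100 + 68.3) * 100
= 68.3 / 168.3 * 100
= 40.58%

40.58%


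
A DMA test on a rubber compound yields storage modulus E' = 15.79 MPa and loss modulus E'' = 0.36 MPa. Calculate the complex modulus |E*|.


|E*| = sqrt(E'^2 + E''^2)
= sqrt(15.79^2 + 0.36^2)
= sqrt(249.3241 + 0.1296)
= 15.794 MPa

15.794 MPa


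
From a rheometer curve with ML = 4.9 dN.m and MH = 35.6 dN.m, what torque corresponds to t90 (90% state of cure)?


M90 = ML + 0.9 * (MH - ML)
M90 = 4.9 + 0.9 * (35.6 - 4.9)
M90 = 4.9 + 0.9 * 30.7
M90 = 32.53 dN.m

32.53 dN.m


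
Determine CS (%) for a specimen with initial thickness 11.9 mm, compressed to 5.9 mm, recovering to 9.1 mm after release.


CS = (t0 - recovered) / (t0 - ts) * 100
= (11.9 - 9.1) / (11.9 - 5.9) * 100
= 2.8 / 6.0 * 100
= 46.7%

46.7%


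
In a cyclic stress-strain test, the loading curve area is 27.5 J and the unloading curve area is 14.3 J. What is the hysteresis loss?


Hysteresis loss = loading - unloading
= 27.5 - 14.3
= 13.2 J

13.2 J


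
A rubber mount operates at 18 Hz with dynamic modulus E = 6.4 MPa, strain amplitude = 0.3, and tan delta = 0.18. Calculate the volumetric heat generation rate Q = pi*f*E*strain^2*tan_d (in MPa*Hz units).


Q = pi * f * E * strain^2 * tan_d
= pi * 18 * 6.4 * 0.3^2 * 0.18
= pi * 18 * 6.4 * 0.0900 * 0.18
= 5.8630

Q = 5.8630


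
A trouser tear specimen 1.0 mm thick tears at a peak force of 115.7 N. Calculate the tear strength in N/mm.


Tear strength = force / thickness
= 115.7 / 1.0
= 115.7 N/mm

115.7 N/mm


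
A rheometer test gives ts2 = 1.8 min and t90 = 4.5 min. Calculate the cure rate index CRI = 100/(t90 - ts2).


CRI = 100 / (t90 - ts2)
= 100 / (4.5 - 1.8)
= 100 / 2.7
= 37.04 min^-1

37.04 min^-1


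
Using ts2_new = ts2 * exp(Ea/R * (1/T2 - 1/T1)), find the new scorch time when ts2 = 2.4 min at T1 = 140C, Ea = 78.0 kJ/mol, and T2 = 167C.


Convert temperatures: T1 = 140 + 273.15 = 413.15 K, T2 = 167 + 273.15 = 440.15 K
ts2_new = 2.4 * exp(78000 / 8.314 * (1/440.15 - 1/413.15))
1/T2 - 1/T1 = -1.4848e-04
ts2_new = 0.6 min

0.6 min


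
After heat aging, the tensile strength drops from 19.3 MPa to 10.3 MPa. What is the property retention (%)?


Retention = aged / original * 100
= 10.3 / 19.3 * 100
= 53.4%

53.4%
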